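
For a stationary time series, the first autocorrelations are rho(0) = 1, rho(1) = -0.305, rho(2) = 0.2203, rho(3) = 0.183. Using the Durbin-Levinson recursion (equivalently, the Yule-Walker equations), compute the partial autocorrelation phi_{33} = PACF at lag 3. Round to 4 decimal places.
\phi_{33} = 0.3189

The PACF at lag k is phi_{kk}, the last component of the solution
to the Yule-Walker system G_k phi = r_k where
  (G_k)_{ij} = rho(|i - j|), (r_k)_i = rho(i), i,j = 1..k.
Equivalently, Durbin-Levinson gives phi_{kk} iteratively:
  phi_{11} = rho(1)
  phi_{kk} = [rho(k) - sum_{j=1..k-1} phi_{k-1,j} rho(k-j)]
            / [1 - sum_{j=1..k-1} phi_{k-1,j} rho(j)],
  phi_{k,j} = phi_{k-1,j} - phi_{kk} phi_{k-1,k-j},  j = 1..k-1.
Step k = 1:
  phi_11 = rho(1) = -0.305.
Step k = 2:
  phi_22 = [rho(2) - phi_11 rho(1)] / [1 - phi_11 rho(1)] = [0.2203 - (-0.305)(-0.305)] / [1 - (-0.305)(-0.305)]
         = 0.127275 / 0.906975 = 0.140329.
  Update: phi_21 = phi_11 - phi_22 phi_11 = -0.305 - (0.140329)(-0.305) = -0.2622.
Step k = 3:
  phi_33 = [rho(3) - phi_21 rho(2) - phi_22 rho(1)] / [1 - phi_21 rho(1) - phi_22 rho(2)]
    numerator   = 0.183 - (-0.2622)(0.2203) - (0.140329)(-0.305) = 0.28356296
    denominator = 1 - (-0.2622)(-0.305) - (0.140329)(0.2203) = 0.88911461
  phi_33 = 0.28356296 / 0.88911461 = 0.3189.
Therefore phi_{33} = 0.3189.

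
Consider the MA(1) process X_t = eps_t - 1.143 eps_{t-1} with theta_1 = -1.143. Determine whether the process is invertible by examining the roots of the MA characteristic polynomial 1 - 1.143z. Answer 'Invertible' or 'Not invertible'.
\text{Not invertible}

The MA(q) characteristic polynomial is P(z) = 1 - 1.143z.
Invertibility requires all roots to lie outside the unit circle, i.e. |z| > 1 for every root.
This is linear in z: 1 + (-1.143) z = 0  =>  z = -1/(-1.143) = 0.874891,  |z| = 0.874891.
Moduli of all roots: 0.8749.
All moduli strictly greater than 1? No.
Verdict: Not invertible.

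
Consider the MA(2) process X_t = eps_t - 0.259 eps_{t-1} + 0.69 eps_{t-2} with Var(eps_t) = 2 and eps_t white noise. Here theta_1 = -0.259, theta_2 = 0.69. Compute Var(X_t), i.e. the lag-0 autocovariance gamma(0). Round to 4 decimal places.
\gamma(0) = 3.0864

For an MA(q) process X_t = eps_t + sum_i theta_i eps_{t-i} with
Var(eps_t) = sigma^2, the variance is
  gamma(0) = sigma^2 * (1 + sum_i theta_i^2).
  sum_i theta_i^2 = (-0.259)^2 + (0.69)^2 = 0.067081 + 0.4761 = 0.543181.
  gamma(0) = 2 * (1 + 0.543181) = 2 * 1.543181 = 3.086362, which rounds to 3.0864.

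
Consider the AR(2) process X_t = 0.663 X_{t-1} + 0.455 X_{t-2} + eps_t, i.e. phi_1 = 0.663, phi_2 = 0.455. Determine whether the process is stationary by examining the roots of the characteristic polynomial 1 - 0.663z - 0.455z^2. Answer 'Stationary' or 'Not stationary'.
\text{Not stationary}

The AR(p) characteristic polynomial is P(z) = 1 - 0.663z - 0.455z^2.
Stationarity requires all roots to lie outside the unit circle, i.e. |z| > 1 for every root.
Set 1 + (-0.663) z + (-0.455) z^2 = 0, i.e. a z^2 + b z + c = 0 with a = -0.455, b = -0.663, c = 1.
Discriminant D = b^2 - 4ac = (-0.663)^2 - 4*(-0.455)*1 = 0.439569 - (-1.82) = 2.259569.
D >= 0, so the roots are real: z = (-b +/- sqrt(D)) / (2a) = (0.663 +/- 1.503186) / (-0.91).
  z_1 = (0.663 + 1.503186) / (-0.91) = -2.3804,   |z_1| = 2.3804.
  z_2 = (0.663 - 1.503186) / (-0.91) = 0.9233,   |z_2| = 0.9233.
Moduli of all roots: 2.3804, 0.9233.
All moduli strictly greater than 1? No.
Verdict: Not stationary.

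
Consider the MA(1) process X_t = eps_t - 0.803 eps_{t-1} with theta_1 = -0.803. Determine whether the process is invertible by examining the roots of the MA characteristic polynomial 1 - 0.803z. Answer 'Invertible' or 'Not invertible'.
\text{Invertible}

The MA(q) characteristic polynomial is P(z) = 1 - 0.803z.
Invertibility requires all roots to lie outside the unit circle, i.e. |z| > 1 for every root.
This is linear in z: 1 + (-0.803) z = 0  =>  z = -1/(-0.803) = 1.24533,  |z| = 1.24533.
Moduli of all roots: 1.2453.
All moduli strictly greater than 1? Yes.
Verdict: Invertible.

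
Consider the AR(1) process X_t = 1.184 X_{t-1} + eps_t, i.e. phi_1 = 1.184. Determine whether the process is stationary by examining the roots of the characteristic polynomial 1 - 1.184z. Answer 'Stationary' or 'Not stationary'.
\text{Not stationary}

The AR(p) characteristic polynomial is P(z) = 1 - 1.184z.
Stationarity requires all roots to lie outside the unit circle, i.e. |z| > 1 for every root.
This is linear in z: 1 + (-1.184) z = 0  =>  z = -1/(-1.184) = 0.844595,  |z| = 0.844595.
Moduli of all roots: 0.8446.
All moduli strictly greater than 1? No.
Verdict: Not stationary.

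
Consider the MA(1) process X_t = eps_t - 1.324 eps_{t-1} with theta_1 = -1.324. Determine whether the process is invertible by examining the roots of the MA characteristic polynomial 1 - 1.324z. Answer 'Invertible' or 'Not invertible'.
\text{Not invertible}

The MA(q) characteristic polynomial is P(z) = 1 - 1.324z.
Invertibility requires all roots to lie outside the unit circle, i.e. |z| > 1 for every root.
This is linear in z: 1 + (-1.324) z = 0  =>  z = -1/(-1.324) = 0.755287,  |z| = 0.755287.
Moduli of all roots: 0.7553.
All moduli strictly greater than 1? No.
Verdict: Not invertible.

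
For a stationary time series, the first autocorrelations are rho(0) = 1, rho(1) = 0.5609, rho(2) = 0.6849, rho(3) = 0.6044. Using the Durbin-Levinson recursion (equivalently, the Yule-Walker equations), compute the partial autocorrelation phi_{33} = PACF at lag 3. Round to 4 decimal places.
\phi_{33} = 0.2570

The PACF at lag k is phi_{kk}, the last component of the solution
to the Yule-Walker system G_k phi = r_k where
  (G_k)_{ij} = rho(|i - j|), (r_k)_i = rho(i), i,j = 1..k.
Equivalently, Durbin-Levinson gives phi_{kk} iteratively:
  phi_{11} = rho(1)
  phi_{kk} = [rho(k) - sum_{j=1..k-1} phi_{k-1,j} rho(k-j)]
            / [1 - sum_{j=1..k-1} phi_{k-1,j} rho(j)],
  phi_{k,j} = phi_{k-1,j} - phi_{kk} phi_{k-1,k-j},  j = 1..k-1.
Step k = 1:
  phi_11 = rho(1) = 0.5609.
Step k = 2:
  phi_22 = [rho(2) - phi_11 rho(1)] / [1 - phi_11 rho(1)] = [0.6849 - (0.5609)(0.5609)] / [1 - (0.5609)(0.5609)]
         = 0.37029119 / 0.68539119 = 0.540263.
  Update: phi_21 = phi_11 - phi_22 phi_11 = 0.5609 - (0.540263)(0.5609) = 0.257867.
Step k = 3:
  phi_33 = [rho(3) - phi_21 rho(2) - phi_22 rho(1)] / [1 - phi_21 rho(1) - phi_22 rho(2)]
    numerator   = 0.6044 - (0.257867)(0.6849) - (0.540263)(0.5609) = 0.12475381
    denominator = 1 - (0.257867)(0.5609) - (0.540263)(0.6849) = 0.48533673
  phi_33 = 0.12475381 / 0.48533673 = 0.257.
Therefore phi_{33} = 0.2570.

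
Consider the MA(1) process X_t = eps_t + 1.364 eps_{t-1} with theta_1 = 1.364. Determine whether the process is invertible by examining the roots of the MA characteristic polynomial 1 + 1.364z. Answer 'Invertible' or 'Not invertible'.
\text{Not invertible}

The MA(q) characteristic polynomial is P(z) = 1 + 1.364z.
Invertibility requires all roots to lie outside the unit circle, i.e. |z| > 1 for every root.
This is linear in z: 1 + (1.364) z = 0  =>  z = -1/(1.364) = -0.733138,  |z| = 0.733138.
Moduli of all roots: 0.7331.
All moduli strictly greater than 1? No.
Verdict: Not invertible.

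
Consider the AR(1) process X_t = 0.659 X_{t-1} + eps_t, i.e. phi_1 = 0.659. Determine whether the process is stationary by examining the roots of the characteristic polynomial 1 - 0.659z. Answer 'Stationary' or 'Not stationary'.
\text{Stationary}

The AR(p) characteristic polynomial is P(z) = 1 - 0.659z.
Stationarity requires all roots to lie outside the unit circle, i.e. |z| > 1 for every root.
This is linear in z: 1 + (-0.659) z = 0  =>  z = -1/(-0.659) = 1.517451,  |z| = 1.517451.
Moduli of all roots: 1.5175.
All moduli strictly greater than 1? Yes.
Verdict: Stationary.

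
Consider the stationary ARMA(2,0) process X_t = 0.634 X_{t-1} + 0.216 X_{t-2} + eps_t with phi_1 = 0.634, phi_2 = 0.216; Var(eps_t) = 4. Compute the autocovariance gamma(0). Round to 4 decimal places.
\gamma(0) = 12.1248

Multiply the model equation by X_{t-k} and take expectations. With theta_0 = psi_0 = 1 and psi_j the MA(infinity) weights, this gives
  gamma(k) - sum_i phi_i gamma(k-i) = c_k,
  c_k = sigma^2 * sum_{j=k..q} theta_j psi_{j-k}   (c_k = 0 for k > q),
using gamma(-m) = gamma(m).
Pure AR (q = 0): c_0 = sigma^2 = 4, c_k = 0 for k >= 1.
Equations for k = 0, 1, 2 (AR order 2, c_2 = 0):
  (E0) gamma(0) = phi_1 gamma(1) + phi_2 gamma(2) + c_0
  (E1) gamma(1) = phi_1 gamma(0) + phi_2 gamma(1) + c_1
  (E2) gamma(2) = phi_1 gamma(1) + phi_2 gamma(0)
From (E1): gamma(1) = A gamma(0) + B with
  A = phi_1 / (1 - phi_2) = 0.634 / 0.784 = 0.808673,   B = c_1 / (1 - phi_2) = 0 / 0.784 = 0.
Insert (E2) into (E0): gamma(0) (1 - phi_2^2) = phi_1 (1 + phi_2) gamma(1) + c_0.
  phi_1 (1 + phi_2) = (0.634)(1.216) = 0.770944,   1 - phi_2^2 = 0.953344.
Replace gamma(1) by A gamma(0) + B and collect gamma(0):
  gamma(0) [0.953344 - (0.770944)(0.808673)] = c_0 = 4
  gamma(0) * 0.329902 = 4
  gamma(0) = 4 / 0.329902 = 12.124811.
Therefore gamma(0) = 12.1248 (to 4 decimal places).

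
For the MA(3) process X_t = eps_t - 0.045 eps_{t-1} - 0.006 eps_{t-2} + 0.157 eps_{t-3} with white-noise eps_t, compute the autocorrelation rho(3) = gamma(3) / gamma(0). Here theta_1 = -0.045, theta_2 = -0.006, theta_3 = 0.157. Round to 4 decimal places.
\rho(3) = 0.1529

For an MA(q) process with theta_0 = 1, the autocovariance is
  gamma(k) = sigma^2 * sum_{i=0..q-k} theta_i * theta_{i+k},
and rho(k) = gamma(k) / gamma(0). Sigma^2 cancels.
  numerator   = (1)*(0.157) = 0.157.
  denominator = (1)^2 + (-0.045)^2 + (-0.006)^2 + (0.157)^2 = 1.02671.
  rho(3) = 0.157 / 1.02671 = 0.1529.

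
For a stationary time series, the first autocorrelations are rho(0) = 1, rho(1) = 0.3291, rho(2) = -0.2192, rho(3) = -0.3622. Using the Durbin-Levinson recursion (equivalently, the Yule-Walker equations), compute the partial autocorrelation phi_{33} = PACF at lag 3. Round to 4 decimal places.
\phi_{33} = -0.1850

The PACF at lag k is phi_{kk}, the last component of the solution
to the Yule-Walker system G_k phi = r_k where
  (G_k)_{ij} = rho(|i - j|), (r_k)_i = rho(i), i,j = 1..k.
Equivalently, Durbin-Levinson gives phi_{kk} iteratively:
  phi_{11} = rho(1)
  phi_{kk} = [rho(k) - sum_{j=1..k-1} phi_{k-1,j} rho(k-j)]
            / [1 - sum_{j=1..k-1} phi_{k-1,j} rho(j)],
  phi_{k,j} = phi_{k-1,j} - phi_{kk} phi_{k-1,k-j},  j = 1..k-1.
Step k = 1:
  phi_11 = rho(1) = 0.3291.
Step k = 2:
  phi_22 = [rho(2) - phi_11 rho(1)] / [1 - phi_11 rho(1)] = [-0.2192 - (0.3291)(0.3291)] / [1 - (0.3291)(0.3291)]
         = -0.32750681 / 0.89169319 = -0.367286.
  Update: phi_21 = phi_11 - phi_22 phi_11 = 0.3291 - (-0.367286)(0.3291) = 0.449974.
Step k = 3:
  phi_33 = [rho(3) - phi_21 rho(2) - phi_22 rho(1)] / [1 - phi_21 rho(1) - phi_22 rho(2)]
    numerator   = -0.3622 - (0.449974)(-0.2192) - (-0.367286)(0.3291) = -0.14269174
    denominator = 1 - (0.449974)(0.3291) - (-0.367286)(-0.2192) = 0.77140438
  phi_33 = -0.14269174 / 0.77140438 = -0.185.
Therefore phi_{33} = -0.1850.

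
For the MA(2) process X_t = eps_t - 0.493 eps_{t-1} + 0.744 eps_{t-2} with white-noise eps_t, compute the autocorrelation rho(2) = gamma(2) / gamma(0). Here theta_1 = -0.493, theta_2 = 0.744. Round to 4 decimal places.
\rho(2) = 0.4141

For an MA(q) process with theta_0 = 1, the autocovariance is
  gamma(k) = sigma^2 * sum_{i=0..q-k} theta_i * theta_{i+k},
and rho(k) = gamma(k) / gamma(0). Sigma^2 cancels.
  numerator   = (1)*(0.744) = 0.744.
  denominator = (1)^2 + (-0.493)^2 + (0.744)^2 = 1.796585.
  rho(2) = 0.744 / 1.796585 = 0.4141.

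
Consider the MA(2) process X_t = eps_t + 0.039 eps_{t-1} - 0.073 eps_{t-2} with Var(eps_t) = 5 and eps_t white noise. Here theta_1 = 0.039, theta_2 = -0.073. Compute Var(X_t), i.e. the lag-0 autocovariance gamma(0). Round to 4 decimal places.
\gamma(0) = 5.0343

For an MA(q) process X_t = eps_t + sum_i theta_i eps_{t-i} with
Var(eps_t) = sigma^2, the variance is
  gamma(0) = sigma^2 * (1 + sum_i theta_i^2).
  sum_i theta_i^2 = (0.039)^2 + (-0.073)^2 = 0.001521 + 0.005329 = 0.00685.
  gamma(0) = 5 * (1 + 0.00685) = 5 * 1.00685 = 5.03425, which rounds to 5.0343.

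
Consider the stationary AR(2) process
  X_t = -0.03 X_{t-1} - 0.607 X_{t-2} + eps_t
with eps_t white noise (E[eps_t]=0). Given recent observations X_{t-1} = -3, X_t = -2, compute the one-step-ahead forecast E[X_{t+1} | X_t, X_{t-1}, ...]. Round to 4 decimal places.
E[X_{t+1} \mid \mathcal F_t] = 1.8810

For an AR(p) model X_t = c + sum_i phi_i X_{t-i} + eps_t, the
one-step-ahead conditional mean is
  E[X_{t+1} | X_t, ...] = c + sum_i phi_i X_{t+1-i}.
Substitute known values:
  E[X_{t+1} | ...] = (-0.03) * (-2) + (-0.607) * (-3)
                   = 1.8810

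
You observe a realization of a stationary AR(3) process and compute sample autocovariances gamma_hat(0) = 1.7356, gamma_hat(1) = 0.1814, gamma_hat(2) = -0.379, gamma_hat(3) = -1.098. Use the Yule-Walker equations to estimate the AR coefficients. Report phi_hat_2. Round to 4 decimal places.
\hat\phi_{2} = -0.1520

The Yule-Walker equations for an AR(p) process read, in matrix form,
  Gamma_p phi = r_p,   with   (Gamma_p)_{ij} = gamma(|i - j|),
                       (r_p)_i = gamma(i),   i,j = 1..p.
Substitute the sample gammas (Toeplitz matrix and right-hand side of size 3):
  Gamma_p = [[1.7356, 0.1814, -0.379], [0.1814, 1.7356, 0.1814], [-0.379, 0.1814, 1.7356]]
  r_p     = [0.1814, -0.379, -1.098]
Written out (R1..R3):
  (R1) 1.7356 phi_1 + 0.1814 phi_2 - 0.379 phi_3 = 0.1814
  (R2) 0.1814 phi_1 + 1.7356 phi_2 + 0.1814 phi_3 = -0.379
  (R3) -0.379 phi_1 + 0.1814 phi_2 + 1.7356 phi_3 = -1.098
Gaussian elimination:
  R2 <- R2 - (0.1814/1.7356) R1 = R2 - (0.104517) R1:  1.716641 phi_2 + 0.221012 phi_3 = -0.397959
  R3 <- R3 - (-0.379/1.7356) R1 = R3 - (-0.218368) R1:  0.221012 phi_2 + 1.652838 phi_3 = -1.058388
  R3 <- R3 - (0.221012/1.716641) R2 = R3 - (0.128747) R2:  1.624384 phi_3 = -1.007152
Back-substitution:
  phi_hat_3 = -1.007152 / 1.624384 = -0.620021
  phi_hat_2 = (-0.397959 - (0.221012)(-0.620021)) / 1.716641 = -0.151999
  phi_hat_1 = (0.1814 - (0.1814)(-0.151999) - (-0.379)(-0.620021)) / 1.7356 = -0.014989
So phi_hat = [-0.0150, -0.1520, -0.6200].
Therefore phi_hat_2 = -0.1520.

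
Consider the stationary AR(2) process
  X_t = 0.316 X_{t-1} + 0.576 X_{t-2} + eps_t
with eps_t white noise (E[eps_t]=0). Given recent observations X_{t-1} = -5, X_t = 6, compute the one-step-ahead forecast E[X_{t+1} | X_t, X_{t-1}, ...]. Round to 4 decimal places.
E[X_{t+1} \mid \mathcal F_t] = -0.9840

For an AR(p) model X_t = c + sum_i phi_i X_{t-i} + eps_t, the
one-step-ahead conditional mean is
  E[X_{t+1} | X_t, ...] = c + sum_i phi_i X_{t+1-i}.
Substitute known values:
  E[X_{t+1} | ...] = (0.316) * (6) + (0.576) * (-5)
                   = -0.9840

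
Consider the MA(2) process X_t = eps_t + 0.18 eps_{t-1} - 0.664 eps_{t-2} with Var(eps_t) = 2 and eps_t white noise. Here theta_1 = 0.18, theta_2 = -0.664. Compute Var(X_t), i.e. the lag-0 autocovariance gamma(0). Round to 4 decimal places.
\gamma(0) = 2.9466

For an MA(q) process X_t = eps_t + sum_i theta_i eps_{t-i} with
Var(eps_t) = sigma^2, the variance is
  gamma(0) = sigma^2 * (1 + sum_i theta_i^2).
  sum_i theta_i^2 = (0.18)^2 + (-0.664)^2 = 0.0324 + 0.440896 = 0.473296.
  gamma(0) = 2 * (1 + 0.473296) = 2 * 1.473296 = 2.946592, which rounds to 2.9466.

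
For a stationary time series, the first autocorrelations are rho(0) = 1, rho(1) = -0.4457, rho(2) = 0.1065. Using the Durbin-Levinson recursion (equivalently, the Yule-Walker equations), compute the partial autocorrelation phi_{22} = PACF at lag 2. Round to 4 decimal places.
\phi_{22} = -0.1150

The PACF at lag k is phi_{kk}, the last component of the solution
to the Yule-Walker system G_k phi = r_k where
  (G_k)_{ij} = rho(|i - j|), (r_k)_i = rho(i), i,j = 1..k.
Equivalently, Durbin-Levinson gives phi_{kk} iteratively:
  phi_{11} = rho(1)
  phi_{kk} = [rho(k) - sum_{j=1..k-1} phi_{k-1,j} rho(k-j)]
            / [1 - sum_{j=1..k-1} phi_{k-1,j} rho(j)],
  phi_{k,j} = phi_{k-1,j} - phi_{kk} phi_{k-1,k-j},  j = 1..k-1.
Step k = 1:
  phi_11 = rho(1) = -0.4457.
Step k = 2:
  phi_22 = [rho(2) - phi_11 rho(1)] / [1 - phi_11 rho(1)] = [0.1065 - (-0.4457)(-0.4457)] / [1 - (-0.4457)(-0.4457)]
         = -0.09214849 / 0.80135151 = -0.115.
Therefore phi_{22} = -0.1150.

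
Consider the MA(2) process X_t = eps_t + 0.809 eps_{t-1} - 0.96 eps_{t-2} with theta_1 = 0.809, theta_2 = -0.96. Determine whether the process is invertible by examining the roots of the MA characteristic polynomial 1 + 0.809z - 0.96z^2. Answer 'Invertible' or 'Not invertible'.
\text{Not invertible}

The MA(q) characteristic polynomial is P(z) = 1 + 0.809z - 0.96z^2.
Invertibility requires all roots to lie outside the unit circle, i.e. |z| > 1 for every root.
Set 1 + (0.809) z + (-0.96) z^2 = 0, i.e. a z^2 + b z + c = 0 with a = -0.96, b = 0.809, c = 1.
Discriminant D = b^2 - 4ac = (0.809)^2 - 4*(-0.96)*1 = 0.654481 - (-3.84) = 4.494481.
D >= 0, so the roots are real: z = (-b +/- sqrt(D)) / (2a) = (-0.809 +/- 2.120019) / (-1.92).
  z_1 = (-0.809 + 2.120019) / (-1.92) = -0.6828,   |z_1| = 0.6828.
  z_2 = (-0.809 - 2.120019) / (-1.92) = 1.5255,   |z_2| = 1.5255.
Moduli of all roots: 0.6828, 1.5255.
All moduli strictly greater than 1? No.
Verdict: Not invertible.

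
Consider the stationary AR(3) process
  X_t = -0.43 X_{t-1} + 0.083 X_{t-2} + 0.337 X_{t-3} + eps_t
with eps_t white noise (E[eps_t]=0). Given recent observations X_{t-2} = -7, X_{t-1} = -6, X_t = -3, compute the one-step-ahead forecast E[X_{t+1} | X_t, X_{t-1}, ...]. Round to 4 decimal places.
E[X_{t+1} \mid \mathcal F_t] = -1.5670

For an AR(p) model X_t = c + sum_i phi_i X_{t-i} + eps_t, the
one-step-ahead conditional mean is
  E[X_{t+1} | X_t, ...] = c + sum_i phi_i X_{t+1-i}.
Substitute known values:
  E[X_{t+1} | ...] = (-0.43) * (-3) + (0.083) * (-6) + (0.337) * (-7)
                   = -1.5670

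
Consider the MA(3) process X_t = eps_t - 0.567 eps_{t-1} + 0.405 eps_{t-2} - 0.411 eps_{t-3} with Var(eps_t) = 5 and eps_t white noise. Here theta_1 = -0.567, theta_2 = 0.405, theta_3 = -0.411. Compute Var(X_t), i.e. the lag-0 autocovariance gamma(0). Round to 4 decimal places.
\gamma(0) = 8.2722

For an MA(q) process X_t = eps_t + sum_i theta_i eps_{t-i} with
Var(eps_t) = sigma^2, the variance is
  gamma(0) = sigma^2 * (1 + sum_i theta_i^2).
  sum_i theta_i^2 = (-0.567)^2 + (0.405)^2 + (-0.411)^2 = 0.321489 + 0.164025 + 0.168921 = 0.654435.
  gamma(0) = 5 * (1 + 0.654435) = 5 * 1.654435 = 8.272175, which rounds to 8.2722.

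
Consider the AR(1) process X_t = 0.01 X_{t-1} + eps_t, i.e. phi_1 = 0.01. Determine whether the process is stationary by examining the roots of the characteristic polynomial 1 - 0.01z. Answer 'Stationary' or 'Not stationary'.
\text{Stationary}

The AR(p) characteristic polynomial is P(z) = 1 - 0.01z.
Stationarity requires all roots to lie outside the unit circle, i.e. |z| > 1 for every root.
This is linear in z: 1 + (-0.01) z = 0  =>  z = -1/(-0.01) = 100,  |z| = 100.
Moduli of all roots: 100.0000.
All moduli strictly greater than 1? Yes.
Verdict: Stationary.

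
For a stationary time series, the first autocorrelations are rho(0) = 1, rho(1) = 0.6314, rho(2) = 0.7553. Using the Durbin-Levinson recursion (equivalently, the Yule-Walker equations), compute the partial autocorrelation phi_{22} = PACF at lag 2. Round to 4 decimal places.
\phi_{22} = 0.5931

The PACF at lag k is phi_{kk}, the last component of the solution
to the Yule-Walker system G_k phi = r_k where
  (G_k)_{ij} = rho(|i - j|), (r_k)_i = rho(i), i,j = 1..k.
Equivalently, Durbin-Levinson gives phi_{kk} iteratively:
  phi_{11} = rho(1)
  phi_{kk} = [rho(k) - sum_{j=1..k-1} phi_{k-1,j} rho(k-j)]
            / [1 - sum_{j=1..k-1} phi_{k-1,j} rho(j)],
  phi_{k,j} = phi_{k-1,j} - phi_{kk} phi_{k-1,k-j},  j = 1..k-1.
Step k = 1:
  phi_11 = rho(1) = 0.6314.
Step k = 2:
  phi_22 = [rho(2) - phi_11 rho(1)] / [1 - phi_11 rho(1)] = [0.7553 - (0.6314)(0.6314)] / [1 - (0.6314)(0.6314)]
         = 0.35663404 / 0.60133404 = 0.5931.
Therefore phi_{22} = 0.5931.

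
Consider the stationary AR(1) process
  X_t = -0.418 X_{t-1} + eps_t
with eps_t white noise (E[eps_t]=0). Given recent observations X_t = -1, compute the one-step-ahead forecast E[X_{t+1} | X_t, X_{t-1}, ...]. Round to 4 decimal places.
E[X_{t+1} \mid \mathcal F_t] = 0.4180

For an AR(p) model X_t = c + sum_i phi_i X_{t-i} + eps_t, the
one-step-ahead conditional mean is
  E[X_{t+1} | X_t, ...] = c + sum_i phi_i X_{t+1-i}.
Substitute known values:
  E[X_{t+1} | ...] = (-0.418) * (-1)
                   = 0.4180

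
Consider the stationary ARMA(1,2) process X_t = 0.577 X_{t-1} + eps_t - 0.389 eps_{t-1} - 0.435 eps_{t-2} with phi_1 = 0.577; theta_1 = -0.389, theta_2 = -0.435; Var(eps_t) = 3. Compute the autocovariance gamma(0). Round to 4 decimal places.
\gamma(0) = 3.5855

Multiply the model equation by X_{t-k} and take expectations. With theta_0 = psi_0 = 1 and psi_j the MA(infinity) weights, this gives
  gamma(k) - sum_i phi_i gamma(k-i) = c_k,
  c_k = sigma^2 * sum_{j=k..q} theta_j psi_{j-k}   (c_k = 0 for k > q),
using gamma(-m) = gamma(m).
psi-weights needed (psi_j = theta_j + sum_i phi_i psi_{j-i}):
  psi_1 = theta_1 + phi_1 = -0.389 + (0.577) = 0.188
  psi_2 = theta_2 + phi_1 psi_1 = -0.435 + (0.577)(0.188) = -0.326524
Right-hand sides:
  c_0 = sigma^2 (1 + theta_1 psi_1 + theta_2 psi_2) = 3 * (1 + (-0.389)(0.188) + (-0.435)(-0.326524)) = 3 * 1.068906 = 3.206718
  c_1 = sigma^2 (theta_1 + theta_2 psi_1) = 3 * (-0.389 + (-0.435)(0.188)) = -1.41234
  c_2 = sigma^2 theta_2 = 3 * (-0.435) = -1.305
Equations for k = 0 and k = 1 (AR order 1):
  gamma(0) = phi_1 gamma(1) + c_0
  gamma(1) = phi_1 gamma(0) + c_1
Substituting the second into the first: gamma(0) (1 - phi_1^2) = c_0 + phi_1 c_1, so
  gamma(0) = (c_0 + phi_1 c_1) / (1 - phi_1^2) = (3.206718 + (0.577)(-1.41234)) / (1 - (0.577)^2) = 2.391798 / 0.667071 = 3.585522.
Therefore gamma(0) = 3.5855 (to 4 decimal places).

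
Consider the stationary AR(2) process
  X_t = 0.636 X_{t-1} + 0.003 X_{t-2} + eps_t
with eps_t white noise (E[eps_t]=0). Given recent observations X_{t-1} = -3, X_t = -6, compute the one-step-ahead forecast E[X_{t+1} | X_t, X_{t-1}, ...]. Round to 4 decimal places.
E[X_{t+1} \mid \mathcal F_t] = -3.8250

For an AR(p) model X_t = c + sum_i phi_i X_{t-i} + eps_t, the
one-step-ahead conditional mean is
  E[X_{t+1} | X_t, ...] = c + sum_i phi_i X_{t+1-i}.
Substitute known values:
  E[X_{t+1} | ...] = (0.636) * (-6) + (0.003) * (-3)
                   = -3.8250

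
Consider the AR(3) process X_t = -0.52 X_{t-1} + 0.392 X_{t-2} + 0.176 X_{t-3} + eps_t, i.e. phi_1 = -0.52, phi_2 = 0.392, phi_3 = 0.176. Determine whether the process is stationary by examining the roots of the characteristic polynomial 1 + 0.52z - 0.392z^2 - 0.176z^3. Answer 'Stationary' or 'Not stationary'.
\text{Stationary}

The AR(p) characteristic polynomial is P(z) = 1 + 0.52z - 0.392z^2 - 0.176z^3.
Stationarity requires all roots to lie outside the unit circle, i.e. |z| > 1 for every root.
Degree 3: look for a simple real root z0 first, then factor out (1 - z/z0) and solve the remaining quadratic.
Testing z0 = -2.5: P(-2.5) = 1 + (0.52)(-2.5) + (-0.392)(-2.5)^2 + (-0.176)(-2.5)^3
  = 1 + (-1.3) + (-2.45) + (2.75) = 0.  So z_0 = -2.5 is a root, |z_0| = 2.5.
Divide out the factor (1 + 0.4 z) = (1 - z/z0) (since 1/z0 = -0.4):
  P(z) = (1 + 0.4 z)(1 + (0.12) z + (-0.44) z^2)
  [check: z-coef 0.12 - (-0.4) = 0.52; z^2-coef -0.44 - (-0.4)(0.12) = -0.392; z^3-coef -(-0.4)(-0.44) = -0.176.]
Remaining roots from the quadratic factor 1 + (0.12) z + (-0.44) z^2:
  Set 1 + (0.12) z + (-0.44) z^2 = 0, i.e. a z^2 + b z + c = 0 with a = -0.44, b = 0.12, c = 1.
  Discriminant D = b^2 - 4ac = (0.12)^2 - 4*(-0.44)*1 = 0.0144 - (-1.76) = 1.7744.
  D >= 0, so the roots are real: z = (-b +/- sqrt(D)) / (2a) = (-0.12 +/- 1.332066) / (-0.88).
    z_1 = (-0.12 + 1.332066) / (-0.88) = -1.3773,   |z_1| = 1.3773.
    z_2 = (-0.12 - 1.332066) / (-0.88) = 1.6501,   |z_2| = 1.6501.
Moduli of all roots: 2.5000, 1.3773, 1.6501.
All moduli strictly greater than 1? Yes.
Verdict: Stationary.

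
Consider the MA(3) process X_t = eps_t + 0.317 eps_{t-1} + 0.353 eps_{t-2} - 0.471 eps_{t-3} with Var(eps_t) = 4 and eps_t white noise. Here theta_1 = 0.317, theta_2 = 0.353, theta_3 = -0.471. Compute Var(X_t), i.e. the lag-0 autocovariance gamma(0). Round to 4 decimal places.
\gamma(0) = 5.7878

For an MA(q) process X_t = eps_t + sum_i theta_i eps_{t-i} with
Var(eps_t) = sigma^2, the variance is
  gamma(0) = sigma^2 * (1 + sum_i theta_i^2).
  sum_i theta_i^2 = (0.317)^2 + (0.353)^2 + (-0.471)^2 = 0.100489 + 0.124609 + 0.221841 = 0.446939.
  gamma(0) = 4 * (1 + 0.446939) = 4 * 1.446939 = 5.787756, which rounds to 5.7878.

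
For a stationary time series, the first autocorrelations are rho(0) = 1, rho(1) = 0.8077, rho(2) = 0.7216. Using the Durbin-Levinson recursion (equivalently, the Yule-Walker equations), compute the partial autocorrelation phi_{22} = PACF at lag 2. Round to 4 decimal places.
\phi_{22} = 0.1991

The PACF at lag k is phi_{kk}, the last component of the solution
to the Yule-Walker system G_k phi = r_k where
  (G_k)_{ij} = rho(|i - j|), (r_k)_i = rho(i), i,j = 1..k.
Equivalently, Durbin-Levinson gives phi_{kk} iteratively:
  phi_{11} = rho(1)
  phi_{kk} = [rho(k) - sum_{j=1..k-1} phi_{k-1,j} rho(k-j)]
            / [1 - sum_{j=1..k-1} phi_{k-1,j} rho(j)],
  phi_{k,j} = phi_{k-1,j} - phi_{kk} phi_{k-1,k-j},  j = 1..k-1.
Step k = 1:
  phi_11 = rho(1) = 0.8077.
Step k = 2:
  phi_22 = [rho(2) - phi_11 rho(1)] / [1 - phi_11 rho(1)] = [0.7216 - (0.8077)(0.8077)] / [1 - (0.8077)(0.8077)]
         = 0.06922071 / 0.34762071 = 0.1991.
Therefore phi_{22} = 0.1991.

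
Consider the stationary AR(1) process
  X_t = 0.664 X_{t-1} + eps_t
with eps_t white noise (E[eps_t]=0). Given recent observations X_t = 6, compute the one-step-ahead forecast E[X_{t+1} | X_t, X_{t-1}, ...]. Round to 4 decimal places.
E[X_{t+1} \mid \mathcal F_t] = 3.9840

For an AR(p) model X_t = c + sum_i phi_i X_{t-i} + eps_t, the
one-step-ahead conditional mean is
  E[X_{t+1} | X_t, ...] = c + sum_i phi_i X_{t+1-i}.
Substitute known values:
  E[X_{t+1} | ...] = (0.664) * (6)
                   = 3.9840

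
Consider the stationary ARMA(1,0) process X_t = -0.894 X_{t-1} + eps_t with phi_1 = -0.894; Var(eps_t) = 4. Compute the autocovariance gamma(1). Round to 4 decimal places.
\gamma(1) = -17.8120

Multiply the model equation by X_{t-k} and take expectations. With theta_0 = psi_0 = 1 and psi_j the MA(infinity) weights, this gives
  gamma(k) - sum_i phi_i gamma(k-i) = c_k,
  c_k = sigma^2 * sum_{j=k..q} theta_j psi_{j-k}   (c_k = 0 for k > q),
using gamma(-m) = gamma(m).
Pure AR (q = 0): c_0 = sigma^2 = 4, c_k = 0 for k >= 1.
Equations for k = 0 and k = 1 (AR order 1):
  gamma(0) = phi_1 gamma(1) + c_0
  gamma(1) = phi_1 gamma(0) + c_1
Substituting the second into the first: gamma(0) (1 - phi_1^2) = c_0 + phi_1 c_1, so
  gamma(0) = c_0 / (1 - phi_1^2) = 4 / (1 - (-0.894)^2) = 4 / 0.200764 = 19.923891.
  gamma(1) = phi_1 gamma(0) = (-0.894)(19.923891) = -17.811958.
Therefore gamma(1) = -17.8120 (to 4 decimal places).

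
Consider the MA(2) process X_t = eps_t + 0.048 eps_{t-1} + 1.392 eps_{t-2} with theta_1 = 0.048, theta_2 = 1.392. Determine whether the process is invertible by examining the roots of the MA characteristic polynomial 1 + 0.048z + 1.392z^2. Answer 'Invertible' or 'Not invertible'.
\text{Not invertible}

The MA(q) characteristic polynomial is P(z) = 1 + 0.048z + 1.392z^2.
Invertibility requires all roots to lie outside the unit circle, i.e. |z| > 1 for every root.
Set 1 + (0.048) z + (1.392) z^2 = 0, i.e. a z^2 + b z + c = 0 with a = 1.392, b = 0.048, c = 1.
Discriminant D = b^2 - 4ac = (0.048)^2 - 4*(1.392)*1 = 0.002304 - (5.568) = -5.565696.
D < 0, so the roots are the complex-conjugate pair z = (-b +/- i sqrt(-D)) / (2a) = -0.0172 +/- 0.8474i.
For a conjugate pair |z|^2 = z * conj(z) = (product of roots) = c/a = 1/(1.392) = 0.718391, so |z| = sqrt(0.718391) = 0.8476 for both roots.
Moduli of all roots: 0.8476, 0.8476.
All moduli strictly greater than 1? No.
Verdict: Not invertible.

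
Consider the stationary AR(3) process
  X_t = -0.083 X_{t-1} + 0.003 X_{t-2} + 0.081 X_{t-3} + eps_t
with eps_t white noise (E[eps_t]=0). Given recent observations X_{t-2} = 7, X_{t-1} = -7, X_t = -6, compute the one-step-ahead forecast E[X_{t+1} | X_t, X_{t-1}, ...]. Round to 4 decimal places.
E[X_{t+1} \mid \mathcal F_t] = 1.0440

For an AR(p) model X_t = c + sum_i phi_i X_{t-i} + eps_t, the
one-step-ahead conditional mean is
  E[X_{t+1} | X_t, ...] = c + sum_i phi_i X_{t+1-i}.
Substitute known values:
  E[X_{t+1} | ...] = (-0.083) * (-6) + (0.003) * (-7) + (0.081) * (7)
                   = 1.0440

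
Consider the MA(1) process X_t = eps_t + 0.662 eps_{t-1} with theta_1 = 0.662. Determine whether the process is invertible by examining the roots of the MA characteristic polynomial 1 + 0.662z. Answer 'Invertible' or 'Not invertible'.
\text{Invertible}

The MA(q) characteristic polynomial is P(z) = 1 + 0.662z.
Invertibility requires all roots to lie outside the unit circle, i.e. |z| > 1 for every root.
This is linear in z: 1 + (0.662) z = 0  =>  z = -1/(0.662) = -1.510574,  |z| = 1.510574.
Moduli of all roots: 1.5106.
All moduli strictly greater than 1? Yes.
Verdict: Invertible.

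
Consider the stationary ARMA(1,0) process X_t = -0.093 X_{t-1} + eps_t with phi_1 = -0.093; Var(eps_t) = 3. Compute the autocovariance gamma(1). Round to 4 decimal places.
\gamma(1) = -0.2814

Multiply the model equation by X_{t-k} and take expectations. With theta_0 = psi_0 = 1 and psi_j the MA(infinity) weights, this gives
  gamma(k) - sum_i phi_i gamma(k-i) = c_k,
  c_k = sigma^2 * sum_{j=k..q} theta_j psi_{j-k}   (c_k = 0 for k > q),
using gamma(-m) = gamma(m).
Pure AR (q = 0): c_0 = sigma^2 = 3, c_k = 0 for k >= 1.
Equations for k = 0 and k = 1 (AR order 1):
  gamma(0) = phi_1 gamma(1) + c_0
  gamma(1) = phi_1 gamma(0) + c_1
Substituting the second into the first: gamma(0) (1 - phi_1^2) = c_0 + phi_1 c_1, so
  gamma(0) = c_0 / (1 - phi_1^2) = 3 / (1 - (-0.093)^2) = 3 / 0.991351 = 3.026173.
  gamma(1) = phi_1 gamma(0) = (-0.093)(3.026173) = -0.281434.
Therefore gamma(1) = -0.2814 (to 4 decimal places).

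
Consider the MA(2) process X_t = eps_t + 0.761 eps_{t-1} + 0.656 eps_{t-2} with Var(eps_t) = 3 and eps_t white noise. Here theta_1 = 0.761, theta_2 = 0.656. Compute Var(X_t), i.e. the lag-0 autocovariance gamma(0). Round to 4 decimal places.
\gamma(0) = 6.0284

For an MA(q) process X_t = eps_t + sum_i theta_i eps_{t-i} with
Var(eps_t) = sigma^2, the variance is
  gamma(0) = sigma^2 * (1 + sum_i theta_i^2).
  sum_i theta_i^2 = (0.761)^2 + (0.656)^2 = 0.579121 + 0.430336 = 1.009457.
  gamma(0) = 3 * (1 + 1.009457) = 3 * 2.009457 = 6.028371, which rounds to 6.0284.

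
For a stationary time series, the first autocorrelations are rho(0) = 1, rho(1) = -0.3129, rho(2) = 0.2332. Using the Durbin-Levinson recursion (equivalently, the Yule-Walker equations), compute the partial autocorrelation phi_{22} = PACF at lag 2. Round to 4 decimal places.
\phi_{22} = 0.1500

The PACF at lag k is phi_{kk}, the last component of the solution
to the Yule-Walker system G_k phi = r_k where
  (G_k)_{ij} = rho(|i - j|), (r_k)_i = rho(i), i,j = 1..k.
Equivalently, Durbin-Levinson gives phi_{kk} iteratively:
  phi_{11} = rho(1)
  phi_{kk} = [rho(k) - sum_{j=1..k-1} phi_{k-1,j} rho(k-j)]
            / [1 - sum_{j=1..k-1} phi_{k-1,j} rho(j)],
  phi_{k,j} = phi_{k-1,j} - phi_{kk} phi_{k-1,k-j},  j = 1..k-1.
Step k = 1:
  phi_11 = rho(1) = -0.3129.
Step k = 2:
  phi_22 = [rho(2) - phi_11 rho(1)] / [1 - phi_11 rho(1)] = [0.2332 - (-0.3129)(-0.3129)] / [1 - (-0.3129)(-0.3129)]
         = 0.13529359 / 0.90209359 = 0.15.
Therefore phi_{22} = 0.1500.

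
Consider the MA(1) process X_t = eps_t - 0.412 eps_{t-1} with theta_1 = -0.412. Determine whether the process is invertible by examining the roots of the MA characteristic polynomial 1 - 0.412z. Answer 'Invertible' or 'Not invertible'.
\text{Invertible}

The MA(q) characteristic polynomial is P(z) = 1 - 0.412z.
Invertibility requires all roots to lie outside the unit circle, i.e. |z| > 1 for every root.
This is linear in z: 1 + (-0.412) z = 0  =>  z = -1/(-0.412) = 2.427184,  |z| = 2.427184.
Moduli of all roots: 2.4272.
All moduli strictly greater than 1? Yes.
Verdict: Invertible.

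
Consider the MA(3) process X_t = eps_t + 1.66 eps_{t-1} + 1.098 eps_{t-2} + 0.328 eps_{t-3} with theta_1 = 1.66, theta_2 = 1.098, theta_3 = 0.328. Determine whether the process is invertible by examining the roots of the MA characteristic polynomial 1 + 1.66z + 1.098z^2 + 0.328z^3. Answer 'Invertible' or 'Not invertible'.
\text{Invertible}

The MA(q) characteristic polynomial is P(z) = 1 + 1.66z + 1.098z^2 + 0.328z^3.
Invertibility requires all roots to lie outside the unit circle, i.e. |z| > 1 for every root.
Degree 3: look for a simple real root z0 first, then factor out (1 - z/z0) and solve the remaining quadratic.
Testing z0 = -1.25: P(-1.25) = 1 + (1.66)(-1.25) + (1.098)(-1.25)^2 + (0.328)(-1.25)^3
  = 1 + (-2.075) + (1.715625) + (-0.640625) = 0.  So z_0 = -1.25 is a root, |z_0| = 1.25.
Divide out the factor (1 + 0.8 z) = (1 - z/z0) (since 1/z0 = -0.8):
  P(z) = (1 + 0.8 z)(1 + (0.86) z + (0.41) z^2)
  [check: z-coef 0.86 - (-0.8) = 1.66; z^2-coef 0.41 - (-0.8)(0.86) = 1.098; z^3-coef -(-0.8)(0.41) = 0.328.]
Remaining roots from the quadratic factor 1 + (0.86) z + (0.41) z^2:
  Set 1 + (0.86) z + (0.41) z^2 = 0, i.e. a z^2 + b z + c = 0 with a = 0.41, b = 0.86, c = 1.
  Discriminant D = b^2 - 4ac = (0.86)^2 - 4*(0.41)*1 = 0.7396 - (1.64) = -0.9004.
  D < 0, so the roots are the complex-conjugate pair z = (-b +/- i sqrt(-D)) / (2a) = -1.0488 +/- 1.1572i.
  For a conjugate pair |z|^2 = z * conj(z) = (product of roots) = c/a = 1/(0.41) = 2.439024, so |z| = sqrt(2.439024) = 1.5617 for both roots.
Moduli of all roots: 1.2500, 1.5617, 1.5617.
All moduli strictly greater than 1? Yes.
Verdict: Invertible.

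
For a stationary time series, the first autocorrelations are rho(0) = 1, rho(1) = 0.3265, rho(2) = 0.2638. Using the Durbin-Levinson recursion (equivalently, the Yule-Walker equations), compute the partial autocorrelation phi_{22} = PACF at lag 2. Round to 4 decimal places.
\phi_{22} = 0.1760

The PACF at lag k is phi_{kk}, the last component of the solution
to the Yule-Walker system G_k phi = r_k where
  (G_k)_{ij} = rho(|i - j|), (r_k)_i = rho(i), i,j = 1..k.
Equivalently, Durbin-Levinson gives phi_{kk} iteratively:
  phi_{11} = rho(1)
  phi_{kk} = [rho(k) - sum_{j=1..k-1} phi_{k-1,j} rho(k-j)]
            / [1 - sum_{j=1..k-1} phi_{k-1,j} rho(j)],
  phi_{k,j} = phi_{k-1,j} - phi_{kk} phi_{k-1,k-j},  j = 1..k-1.
Step k = 1:
  phi_11 = rho(1) = 0.3265.
Step k = 2:
  phi_22 = [rho(2) - phi_11 rho(1)] / [1 - phi_11 rho(1)] = [0.2638 - (0.3265)(0.3265)] / [1 - (0.3265)(0.3265)]
         = 0.15719775 / 0.89339775 = 0.176.
Therefore phi_{22} = 0.1760.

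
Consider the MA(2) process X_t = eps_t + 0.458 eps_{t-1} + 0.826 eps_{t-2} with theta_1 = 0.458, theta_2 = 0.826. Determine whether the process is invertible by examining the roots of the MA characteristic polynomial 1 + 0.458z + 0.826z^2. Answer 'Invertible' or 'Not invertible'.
\text{Invertible}

The MA(q) characteristic polynomial is P(z) = 1 + 0.458z + 0.826z^2.
Invertibility requires all roots to lie outside the unit circle, i.e. |z| > 1 for every root.
Set 1 + (0.458) z + (0.826) z^2 = 0, i.e. a z^2 + b z + c = 0 with a = 0.826, b = 0.458, c = 1.
Discriminant D = b^2 - 4ac = (0.458)^2 - 4*(0.826)*1 = 0.209764 - (3.304) = -3.094236.
D < 0, so the roots are the complex-conjugate pair z = (-b +/- i sqrt(-D)) / (2a) = -0.2772 +/- 1.0648i.
For a conjugate pair |z|^2 = z * conj(z) = (product of roots) = c/a = 1/(0.826) = 1.210654, so |z| = sqrt(1.210654) = 1.1003 for both roots.
Moduli of all roots: 1.1003, 1.1003.
All moduli strictly greater than 1? Yes.
Verdict: Invertible.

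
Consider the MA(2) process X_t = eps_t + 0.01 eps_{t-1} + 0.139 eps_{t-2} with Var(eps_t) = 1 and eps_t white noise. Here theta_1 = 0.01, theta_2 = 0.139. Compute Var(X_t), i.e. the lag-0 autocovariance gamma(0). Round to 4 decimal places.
\gamma(0) = 1.0194

For an MA(q) process X_t = eps_t + sum_i theta_i eps_{t-i} with
Var(eps_t) = sigma^2, the variance is
  gamma(0) = sigma^2 * (1 + sum_i theta_i^2).
  sum_i theta_i^2 = (0.01)^2 + (0.139)^2 = 0.0001 + 0.019321 = 0.019421.
  gamma(0) = 1 * (1 + 0.019421) = 1 * 1.019421 = 1.019421, which rounds to 1.0194.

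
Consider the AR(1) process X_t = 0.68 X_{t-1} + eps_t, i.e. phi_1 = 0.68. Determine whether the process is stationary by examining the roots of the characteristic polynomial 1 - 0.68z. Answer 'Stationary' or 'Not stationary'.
\text{Stationary}

The AR(p) characteristic polynomial is P(z) = 1 - 0.68z.
Stationarity requires all roots to lie outside the unit circle, i.e. |z| > 1 for every root.
This is linear in z: 1 + (-0.68) z = 0  =>  z = -1/(-0.68) = 1.470588,  |z| = 1.470588.
Moduli of all roots: 1.4706.
All moduli strictly greater than 1? Yes.
Verdict: Stationary.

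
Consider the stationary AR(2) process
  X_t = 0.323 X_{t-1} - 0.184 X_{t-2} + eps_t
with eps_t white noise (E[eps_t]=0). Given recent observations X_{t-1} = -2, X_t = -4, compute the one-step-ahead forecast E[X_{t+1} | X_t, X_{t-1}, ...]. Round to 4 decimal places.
E[X_{t+1} \mid \mathcal F_t] = -0.9240

For an AR(p) model X_t = c + sum_i phi_i X_{t-i} + eps_t, the
one-step-ahead conditional mean is
  E[X_{t+1} | X_t, ...] = c + sum_i phi_i X_{t+1-i}.
Substitute known values:
  E[X_{t+1} | ...] = (0.323) * (-4) + (-0.184) * (-2)
                   = -0.9240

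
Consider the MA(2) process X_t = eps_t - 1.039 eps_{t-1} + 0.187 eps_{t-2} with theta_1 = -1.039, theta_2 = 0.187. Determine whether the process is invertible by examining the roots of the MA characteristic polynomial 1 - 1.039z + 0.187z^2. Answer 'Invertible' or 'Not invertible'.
\text{Invertible}

The MA(q) characteristic polynomial is P(z) = 1 - 1.039z + 0.187z^2.
Invertibility requires all roots to lie outside the unit circle, i.e. |z| > 1 for every root.
Set 1 + (-1.039) z + (0.187) z^2 = 0, i.e. a z^2 + b z + c = 0 with a = 0.187, b = -1.039, c = 1.
Discriminant D = b^2 - 4ac = (-1.039)^2 - 4*(0.187)*1 = 1.079521 - (0.748) = 0.331521.
D >= 0, so the roots are real: z = (-b +/- sqrt(D)) / (2a) = (1.039 +/- 0.575779) / (0.374).
  z_1 = (1.039 + 0.575779) / (0.374) = 4.3176,   |z_1| = 4.3176.
  z_2 = (1.039 - 0.575779) / (0.374) = 1.2386,   |z_2| = 1.2386.
Moduli of all roots: 4.3176, 1.2386.
All moduli strictly greater than 1? Yes.
Verdict: Invertible.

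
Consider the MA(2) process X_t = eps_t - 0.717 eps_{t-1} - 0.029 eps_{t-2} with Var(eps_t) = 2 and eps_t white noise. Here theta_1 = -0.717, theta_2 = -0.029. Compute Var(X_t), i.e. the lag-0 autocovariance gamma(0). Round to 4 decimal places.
\gamma(0) = 3.0299

For an MA(q) process X_t = eps_t + sum_i theta_i eps_{t-i} with
Var(eps_t) = sigma^2, the variance is
  gamma(0) = sigma^2 * (1 + sum_i theta_i^2).
  sum_i theta_i^2 = (-0.717)^2 + (-0.029)^2 = 0.514089 + 0.000841 = 0.51493.
  gamma(0) = 2 * (1 + 0.51493) = 2 * 1.51493 = 3.02986, which rounds to 3.0299.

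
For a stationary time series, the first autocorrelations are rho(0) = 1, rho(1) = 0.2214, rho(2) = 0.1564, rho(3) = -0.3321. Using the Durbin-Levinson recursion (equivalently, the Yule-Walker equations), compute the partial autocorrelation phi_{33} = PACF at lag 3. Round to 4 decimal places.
\phi_{33} = -0.4131

The PACF at lag k is phi_{kk}, the last component of the solution
to the Yule-Walker system G_k phi = r_k where
  (G_k)_{ij} = rho(|i - j|), (r_k)_i = rho(i), i,j = 1..k.
Equivalently, Durbin-Levinson gives phi_{kk} iteratively:
  phi_{11} = rho(1)
  phi_{kk} = [rho(k) - sum_{j=1..k-1} phi_{k-1,j} rho(k-j)]
            / [1 - sum_{j=1..k-1} phi_{k-1,j} rho(j)],
  phi_{k,j} = phi_{k-1,j} - phi_{kk} phi_{k-1,k-j},  j = 1..k-1.
Step k = 1:
  phi_11 = rho(1) = 0.2214.
Step k = 2:
  phi_22 = [rho(2) - phi_11 rho(1)] / [1 - phi_11 rho(1)] = [0.1564 - (0.2214)(0.2214)] / [1 - (0.2214)(0.2214)]
         = 0.10738204 / 0.95098204 = 0.112917.
  Update: phi_21 = phi_11 - phi_22 phi_11 = 0.2214 - (0.112917)(0.2214) = 0.1964.
Step k = 3:
  phi_33 = [rho(3) - phi_21 rho(2) - phi_22 rho(1)] / [1 - phi_21 rho(1) - phi_22 rho(2)]
    numerator   = -0.3321 - (0.1964)(0.1564) - (0.112917)(0.2214) = -0.38781681
    denominator = 1 - (0.1964)(0.2214) - (0.112917)(0.1564) = 0.93885678
  phi_33 = -0.38781681 / 0.93885678 = -0.4131.
Therefore phi_{33} = -0.4131.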